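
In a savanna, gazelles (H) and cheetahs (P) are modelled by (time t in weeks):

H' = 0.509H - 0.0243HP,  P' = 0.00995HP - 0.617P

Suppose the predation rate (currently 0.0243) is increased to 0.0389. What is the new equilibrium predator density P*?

At the interior fixed point, setting dH/dt = 0 with H > 0 fixes P* = (prey growth rate)/(HP coefficient) — independent of the other coefficients.
With the change, P* = 0.509/0.0389 = 13.1; it falls from 20.9.

P* ≈ 13.1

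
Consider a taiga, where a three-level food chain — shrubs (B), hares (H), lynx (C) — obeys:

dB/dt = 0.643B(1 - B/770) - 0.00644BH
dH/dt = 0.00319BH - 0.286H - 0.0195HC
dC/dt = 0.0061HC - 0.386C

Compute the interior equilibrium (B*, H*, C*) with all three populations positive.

From dC/dt = 0: 0.0061H* = 0.386, so H* = 63.3.
From dB/dt = 0: 0.643(1 - B*/770) = 0.00644·63.3, giving B* = 770·(1 - 0.634) = 282.
From dH/dt = 0: 0.00319·282 - 0.286 = 0.0195C*, so C* = 0.614/0.0195 = 31.5.

B* ≈ 282, H* ≈ 63.3, C* ≈ 31.5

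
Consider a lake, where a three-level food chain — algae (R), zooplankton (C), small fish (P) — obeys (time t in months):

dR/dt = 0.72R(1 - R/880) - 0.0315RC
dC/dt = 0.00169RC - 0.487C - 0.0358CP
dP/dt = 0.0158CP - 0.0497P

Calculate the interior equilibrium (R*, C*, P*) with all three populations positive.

From dP/dt = 0: 0.0158C* = 0.0497, so C* = 3.15.
From dR/dt = 0: 0.72(1 - R*/880) = 0.0315·3.15, giving R* = 880·(1 - 0.138) = 759.
From dC/dt = 0: 0.00169·759 - 0.487 = 0.0358P*, so P* = 0.796/0.0358 = 22.2.

R* ≈ 759, C* ≈ 3.15, P* ≈ 22.2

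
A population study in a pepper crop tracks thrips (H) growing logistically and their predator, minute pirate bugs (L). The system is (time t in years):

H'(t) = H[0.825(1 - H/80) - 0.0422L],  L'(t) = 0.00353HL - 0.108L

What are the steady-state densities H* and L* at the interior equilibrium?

From dL/dt = 0 with L > 0: 0.00353H* = 0.108, so H* = 30.6.
Substitute into dH/dt = 0: 0.825(1 - 30.6/80) = 0.0422L*.
The bracket is 0.618, giving L* = 0.509/0.0422 = 12.1.

H* ≈ 30.6, L* ≈ 12.1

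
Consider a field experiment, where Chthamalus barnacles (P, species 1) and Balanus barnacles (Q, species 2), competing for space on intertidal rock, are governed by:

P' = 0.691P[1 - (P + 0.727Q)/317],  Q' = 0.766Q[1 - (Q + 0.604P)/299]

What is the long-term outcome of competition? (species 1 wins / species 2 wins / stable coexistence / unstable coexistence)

Compare the nullcline intercepts: K1/α12 = 317/0.727 = 436 > K2 = 299; K2/α21 = 299/0.604 = 495 > K1 = 317.
Since both inequalities hold, each species can invade when rare, so the interior equilibrium is stable.

stable coexistence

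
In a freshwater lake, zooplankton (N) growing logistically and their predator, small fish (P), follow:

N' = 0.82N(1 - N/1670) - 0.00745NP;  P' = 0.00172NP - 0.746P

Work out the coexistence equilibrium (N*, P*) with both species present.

N* ≈ 434, P* ≈ 81.5

From dP/dt = 0 with P > 0: 0.00172N* = 0.746, so N* = 434.
Substitute into dN/dt = 0: 0.82(1 - 434/1670) = 0.00745P*.
The bracket is 0.74, giving P* = 0.607/0.00745 = 81.5.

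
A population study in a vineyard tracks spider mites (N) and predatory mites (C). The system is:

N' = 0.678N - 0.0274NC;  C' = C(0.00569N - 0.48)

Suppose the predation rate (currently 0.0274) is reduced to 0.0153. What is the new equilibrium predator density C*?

At the interior fixed point, setting dN/dt = 0 with N > 0 fixes C* = (prey growth rate)/(NC coefficient) — independent of the other coefficients.
With the change, C* = 0.678/0.0153 = 44.3; it rises from 24.7.

C* ≈ 44.3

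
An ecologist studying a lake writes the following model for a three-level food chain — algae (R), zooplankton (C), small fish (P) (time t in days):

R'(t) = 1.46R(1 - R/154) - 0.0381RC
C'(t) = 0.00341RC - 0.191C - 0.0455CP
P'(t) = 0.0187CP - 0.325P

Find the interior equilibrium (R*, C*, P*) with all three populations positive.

From dP/dt = 0: 0.0187C* = 0.325, so C* = 17.4.
From dR/dt = 0: 1.46(1 - R*/154) = 0.0381·17.4, giving R* = 154·(1 - 0.454) = 84.2.
From dC/dt = 0: 0.00341·84.2 - 0.191 = 0.0455P*, so P* = 0.096/0.0455 = 2.11.

R* ≈ 84.2, C* ≈ 17.4, P* ≈ 2.11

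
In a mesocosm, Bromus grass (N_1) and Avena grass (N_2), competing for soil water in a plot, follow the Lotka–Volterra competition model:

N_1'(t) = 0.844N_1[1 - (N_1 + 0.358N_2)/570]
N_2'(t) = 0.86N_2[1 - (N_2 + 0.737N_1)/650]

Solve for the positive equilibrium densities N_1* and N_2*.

N_1* ≈ 458, N_2* ≈ 312

Setting both brackets to zero gives the nullclines N_1 + 0.358N_2 = 570 and 0.737N_1 + N_2 = 650.
Substituting N_2 = 650 - 0.737N_1 into the first: N_1(1 - 0.358·0.737) = 570 - 0.358·650.
So N_1* = 337/0.736 = 458, and then N_2* = 650 - 0.737·458 = 312.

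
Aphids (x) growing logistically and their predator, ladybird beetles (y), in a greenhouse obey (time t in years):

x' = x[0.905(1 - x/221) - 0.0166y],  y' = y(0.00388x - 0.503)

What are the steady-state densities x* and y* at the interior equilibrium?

x* ≈ 130, y* ≈ 22.5

From dy/dt = 0 with y > 0: 0.00388x* = 0.503, so x* = 130.
Substitute into dx/dt = 0: 0.905(1 - 130/221) = 0.0166y*.
The bracket is 0.413, giving y* = 0.374/0.0166 = 22.5.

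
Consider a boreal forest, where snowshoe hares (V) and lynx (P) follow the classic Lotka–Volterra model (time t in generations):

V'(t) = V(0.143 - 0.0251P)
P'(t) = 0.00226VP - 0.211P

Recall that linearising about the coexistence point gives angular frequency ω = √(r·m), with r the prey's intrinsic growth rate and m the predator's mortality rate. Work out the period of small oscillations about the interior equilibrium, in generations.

T ≈ 36.2 generations

Here r = 0.143 and m = 0.211, so r·m = 0.0302.
ω = √0.0302 = 0.174 per generation, hence T = 2π/ω ≈ 36.2 generations.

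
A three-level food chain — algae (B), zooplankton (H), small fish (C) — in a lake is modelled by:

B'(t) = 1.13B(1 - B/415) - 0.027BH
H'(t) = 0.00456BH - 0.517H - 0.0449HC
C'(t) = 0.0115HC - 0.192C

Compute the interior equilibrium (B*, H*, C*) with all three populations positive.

B* ≈ 249, H* ≈ 16.7, C* ≈ 13.8

From dC/dt = 0: 0.0115H* = 0.192, so H* = 16.7.
From dB/dt = 0: 1.13(1 - B*/415) = 0.027·16.7, giving B* = 415·(1 - 0.399) = 249.
From dH/dt = 0: 0.00456·249 - 0.517 = 0.0449C*, so C* = 0.62/0.0449 = 13.8.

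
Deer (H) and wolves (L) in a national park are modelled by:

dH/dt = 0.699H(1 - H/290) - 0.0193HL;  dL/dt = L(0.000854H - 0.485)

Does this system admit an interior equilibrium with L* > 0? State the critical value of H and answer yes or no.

The predator equation gives dL/dt > 0 only when H > 0.485/0.000854 = 568.
Without the predator, H → K = 290. Since 290 < 568, the predator cannot invade.

Threshold H = 568; K < 568, so no, the predator goes extinct.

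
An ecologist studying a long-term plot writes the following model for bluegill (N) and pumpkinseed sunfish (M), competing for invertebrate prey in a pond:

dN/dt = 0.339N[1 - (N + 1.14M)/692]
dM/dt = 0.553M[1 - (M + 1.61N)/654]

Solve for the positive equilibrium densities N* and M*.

N* ≈ 64.1, M* ≈ 551

Setting both brackets to zero gives the nullclines N + 1.14M = 692 and 1.61N + M = 654.
Substituting M = 654 - 1.61N into the first: N(1 - 1.14·1.61) = 692 - 1.14·654.
So N* = -53.6/-0.835 = 64.1, and then M* = 654 - 1.61·64.1 = 551.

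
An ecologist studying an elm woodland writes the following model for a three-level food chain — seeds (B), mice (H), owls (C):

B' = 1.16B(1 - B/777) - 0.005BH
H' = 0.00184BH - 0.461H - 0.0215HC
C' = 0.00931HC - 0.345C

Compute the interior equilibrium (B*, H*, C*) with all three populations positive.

B* ≈ 653, H* ≈ 37.1, C* ≈ 34.4

From dC/dt = 0: 0.00931H* = 0.345, so H* = 37.1.
From dB/dt = 0: 1.16(1 - B*/777) = 0.005·37.1, giving B* = 777·(1 - 0.16) = 653.
From dH/dt = 0: 0.00184·653 - 0.461 = 0.0215C*, so C* = 0.74/0.0215 = 34.4.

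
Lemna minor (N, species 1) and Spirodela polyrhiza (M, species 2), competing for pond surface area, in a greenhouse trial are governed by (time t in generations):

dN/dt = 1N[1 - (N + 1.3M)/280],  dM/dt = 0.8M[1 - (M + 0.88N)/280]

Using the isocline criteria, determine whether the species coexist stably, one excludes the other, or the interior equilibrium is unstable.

Compare the nullcline intercepts: K1/α12 = 280/1.3 = 215 < K2 = 280; K2/α21 = 280/0.88 = 318 > K1 = 280.
Since the inequalities point opposite ways, species 2 can invade but species 1 cannot.

species 2 excludes species 1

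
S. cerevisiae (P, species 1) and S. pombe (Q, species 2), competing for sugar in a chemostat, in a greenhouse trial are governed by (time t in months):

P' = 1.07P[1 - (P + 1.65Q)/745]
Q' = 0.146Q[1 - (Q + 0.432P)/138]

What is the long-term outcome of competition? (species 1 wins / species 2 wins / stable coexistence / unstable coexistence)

species 1 excludes species 2

Compare the nullcline intercepts: K1/α12 = 745/1.65 = 452 > K2 = 138; K2/α21 = 138/0.432 = 319 < K1 = 745.
Since the inequalities point opposite ways, species 1 can invade but species 2 cannot.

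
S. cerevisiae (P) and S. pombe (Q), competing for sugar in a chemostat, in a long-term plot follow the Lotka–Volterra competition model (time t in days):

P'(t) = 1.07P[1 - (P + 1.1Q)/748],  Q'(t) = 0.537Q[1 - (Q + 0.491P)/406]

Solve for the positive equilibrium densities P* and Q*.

P* ≈ 655, Q* ≈ 84.2

Setting both brackets to zero gives the nullclines P + 1.1Q = 748 and 0.491P + Q = 406.
Substituting Q = 406 - 0.491P into the first: P(1 - 1.1·0.491) = 748 - 1.1·406.
So P* = 301/0.46 = 655, and then Q* = 406 - 0.491·655 = 84.2.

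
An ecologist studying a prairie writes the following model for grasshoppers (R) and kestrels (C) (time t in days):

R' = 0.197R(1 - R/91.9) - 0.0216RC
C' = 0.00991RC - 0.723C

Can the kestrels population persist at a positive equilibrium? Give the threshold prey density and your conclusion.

The predator equation gives dC/dt > 0 only when R > 0.723/0.00991 = 73.
Without the predator, R → K = 91.9. Since 91.9 > 73, the predator can invade and persist.

Threshold R = 73; K > 73, so yes, the predator persists.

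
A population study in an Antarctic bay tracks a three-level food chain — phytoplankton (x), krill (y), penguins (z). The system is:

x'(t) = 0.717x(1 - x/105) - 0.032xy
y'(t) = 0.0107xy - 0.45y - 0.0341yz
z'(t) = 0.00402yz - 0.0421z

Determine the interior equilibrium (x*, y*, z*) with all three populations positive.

From dz/dt = 0: 0.00402y* = 0.0421, so y* = 10.5.
From dx/dt = 0: 0.717(1 - x*/105) = 0.032·10.5, giving x* = 105·(1 - 0.467) = 55.9.
From dy/dt = 0: 0.0107·55.9 - 0.45 = 0.0341z*, so z* = 0.148/0.0341 = 4.35.

x* ≈ 55.9, y* ≈ 10.5, z* ≈ 4.35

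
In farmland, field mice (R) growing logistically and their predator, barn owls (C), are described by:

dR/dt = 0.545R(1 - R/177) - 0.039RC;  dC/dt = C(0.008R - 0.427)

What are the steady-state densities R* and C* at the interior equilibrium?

R* ≈ 53.4, C* ≈ 9.76

From dC/dt = 0 with C > 0: 0.008R* = 0.427, so R* = 53.4.
Substitute into dR/dt = 0: 0.545(1 - 53.4/177) = 0.039C*.
The bracket is 0.698, giving C* = 0.381/0.039 = 9.76.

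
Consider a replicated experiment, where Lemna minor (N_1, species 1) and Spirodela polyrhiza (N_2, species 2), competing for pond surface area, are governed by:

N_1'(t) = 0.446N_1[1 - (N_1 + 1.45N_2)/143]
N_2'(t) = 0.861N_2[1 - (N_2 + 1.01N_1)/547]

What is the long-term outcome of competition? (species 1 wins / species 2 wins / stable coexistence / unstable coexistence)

species 2 excludes species 1

Compare the nullcline intercepts: K1/α12 = 143/1.45 = 98.6 < K2 = 547; K2/α21 = 547/1.01 = 542 > K1 = 143.
Since the inequalities point opposite ways, species 2 can invade but species 1 cannot.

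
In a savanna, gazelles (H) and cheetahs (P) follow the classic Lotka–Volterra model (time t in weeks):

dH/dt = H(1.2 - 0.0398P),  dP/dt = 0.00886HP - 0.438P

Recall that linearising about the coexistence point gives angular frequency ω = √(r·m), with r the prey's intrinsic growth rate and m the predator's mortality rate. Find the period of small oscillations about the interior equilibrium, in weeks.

Here r = 1.2 and m = 0.438, so r·m = 0.526.
ω = √0.526 = 0.725 per week, hence T = 2π/ω ≈ 8.67 weeks.

T ≈ 8.67 weeks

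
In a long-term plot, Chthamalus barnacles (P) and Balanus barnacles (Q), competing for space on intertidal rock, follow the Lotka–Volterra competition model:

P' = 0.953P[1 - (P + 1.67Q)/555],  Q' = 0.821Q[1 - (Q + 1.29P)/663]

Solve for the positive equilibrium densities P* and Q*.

Setting both brackets to zero gives the nullclines P + 1.67Q = 555 and 1.29P + Q = 663.
Substituting Q = 663 - 1.29P into the first: P(1 - 1.67·1.29) = 555 - 1.67·663.
So P* = -552/-1.15 = 478, and then Q* = 663 - 1.29·478 = 45.9.

P* ≈ 478, Q* ≈ 45.9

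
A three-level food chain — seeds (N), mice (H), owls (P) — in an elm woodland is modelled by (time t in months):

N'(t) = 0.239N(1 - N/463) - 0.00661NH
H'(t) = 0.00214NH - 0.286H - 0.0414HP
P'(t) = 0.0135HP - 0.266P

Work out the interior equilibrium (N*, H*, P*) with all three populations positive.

From dP/dt = 0: 0.0135H* = 0.266, so H* = 19.7.
From dN/dt = 0: 0.239(1 - N*/463) = 0.00661·19.7, giving N* = 463·(1 - 0.545) = 211.
From dH/dt = 0: 0.00214·211 - 0.286 = 0.0414P*, so P* = 0.165/0.0414 = 3.98.

N* ≈ 211, H* ≈ 19.7, P* ≈ 3.98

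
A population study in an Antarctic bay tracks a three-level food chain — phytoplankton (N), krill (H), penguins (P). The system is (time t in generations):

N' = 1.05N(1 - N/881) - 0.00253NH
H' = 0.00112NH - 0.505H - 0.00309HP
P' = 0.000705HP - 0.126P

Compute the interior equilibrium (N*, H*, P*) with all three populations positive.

From dP/dt = 0: 0.000705H* = 0.126, so H* = 179.
From dN/dt = 0: 1.05(1 - N*/881) = 0.00253·179, giving N* = 881·(1 - 0.431) = 502.
From dH/dt = 0: 0.00112·502 - 0.505 = 0.00309P*, so P* = 0.0568/0.00309 = 18.4.

N* ≈ 502, H* ≈ 179, P* ≈ 18.4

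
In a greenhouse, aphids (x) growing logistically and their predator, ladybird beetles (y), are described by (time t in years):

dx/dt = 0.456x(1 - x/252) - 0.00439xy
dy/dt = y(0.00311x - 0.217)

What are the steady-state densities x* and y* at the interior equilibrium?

From dy/dt = 0 with y > 0: 0.00311x* = 0.217, so x* = 69.8.
Substitute into dx/dt = 0: 0.456(1 - 69.8/252) = 0.00439y*.
The bracket is 0.723, giving y* = 0.33/0.00439 = 75.1.

x* ≈ 69.8, y* ≈ 75.1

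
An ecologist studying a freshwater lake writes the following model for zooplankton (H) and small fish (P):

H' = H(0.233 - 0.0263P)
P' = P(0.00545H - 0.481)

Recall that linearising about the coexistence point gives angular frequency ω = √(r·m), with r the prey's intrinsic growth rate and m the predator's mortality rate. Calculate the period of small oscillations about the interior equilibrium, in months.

T ≈ 18.8 months

Here r = 0.233 and m = 0.481, so r·m = 0.112.
ω = √0.112 = 0.335 per month, hence T = 2π/ω ≈ 18.8 months.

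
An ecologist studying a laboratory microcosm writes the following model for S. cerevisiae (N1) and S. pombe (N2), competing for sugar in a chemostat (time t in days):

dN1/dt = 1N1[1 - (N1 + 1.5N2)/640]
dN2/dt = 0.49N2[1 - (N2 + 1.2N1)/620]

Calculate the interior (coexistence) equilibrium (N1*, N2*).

Setting both brackets to zero gives the nullclines N1 + 1.5N2 = 640 and 1.2N1 + N2 = 620.
Substituting N2 = 620 - 1.2N1 into the first: N1(1 - 1.5·1.2) = 640 - 1.5·620.
So N1* = -290/-0.8 = 363, and then N2* = 620 - 1.2·363 = 185.

N1* ≈ 363, N2* ≈ 185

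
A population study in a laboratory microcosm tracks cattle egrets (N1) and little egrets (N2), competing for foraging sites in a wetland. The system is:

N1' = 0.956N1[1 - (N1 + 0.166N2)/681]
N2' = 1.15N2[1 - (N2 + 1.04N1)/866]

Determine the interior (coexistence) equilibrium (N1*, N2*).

Setting both brackets to zero gives the nullclines N1 + 0.166N2 = 681 and 1.04N1 + N2 = 866.
Substituting N2 = 866 - 1.04N1 into the first: N1(1 - 0.166·1.04) = 681 - 0.166·866.
So N1* = 537/0.827 = 649, and then N2* = 866 - 1.04·649 = 191.

N1* ≈ 649, N2* ≈ 191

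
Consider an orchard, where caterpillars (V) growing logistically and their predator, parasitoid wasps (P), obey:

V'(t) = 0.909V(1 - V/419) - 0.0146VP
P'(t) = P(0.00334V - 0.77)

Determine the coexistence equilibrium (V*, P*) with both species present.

V* ≈ 231, P* ≈ 28

From dP/dt = 0 with P > 0: 0.00334V* = 0.77, so V* = 231.
Substitute into dV/dt = 0: 0.909(1 - 231/419) = 0.0146P*.
The bracket is 0.45, giving P* = 0.409/0.0146 = 28.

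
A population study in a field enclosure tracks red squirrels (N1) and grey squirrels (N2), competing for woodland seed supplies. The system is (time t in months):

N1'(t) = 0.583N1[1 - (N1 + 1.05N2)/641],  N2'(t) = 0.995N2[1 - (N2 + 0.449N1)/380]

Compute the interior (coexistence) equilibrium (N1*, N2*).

N1* ≈ 458, N2* ≈ 174

Setting both brackets to zero gives the nullclines N1 + 1.05N2 = 641 and 0.449N1 + N2 = 380.
Substituting N2 = 380 - 0.449N1 into the first: N1(1 - 1.05·0.449) = 641 - 1.05·380.
So N1* = 242/0.529 = 458, and then N2* = 380 - 0.449·458 = 174.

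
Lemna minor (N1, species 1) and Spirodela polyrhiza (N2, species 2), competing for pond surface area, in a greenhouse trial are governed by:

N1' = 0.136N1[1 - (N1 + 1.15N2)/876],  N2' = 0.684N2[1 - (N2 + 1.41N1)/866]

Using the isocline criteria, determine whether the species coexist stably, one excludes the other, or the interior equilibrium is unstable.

unstable coexistence (outcome depends on initial conditions)

Compare the nullcline intercepts: K1/α12 = 876/1.15 = 762 < K2 = 866; K2/α21 = 866/1.41 = 614 < K1 = 876.
Since both are reversed, neither can invade when rare; the interior point is a saddle.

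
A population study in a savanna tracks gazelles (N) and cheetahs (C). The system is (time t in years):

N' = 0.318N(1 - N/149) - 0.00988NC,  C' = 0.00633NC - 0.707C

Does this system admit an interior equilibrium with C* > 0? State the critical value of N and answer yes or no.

The predator equation gives dC/dt > 0 only when N > 0.707/0.00633 = 112.
Without the predator, N → K = 149. Since 149 > 112, the predator can invade and persist.

Threshold N = 112; K > 112, so yes, the predator persists.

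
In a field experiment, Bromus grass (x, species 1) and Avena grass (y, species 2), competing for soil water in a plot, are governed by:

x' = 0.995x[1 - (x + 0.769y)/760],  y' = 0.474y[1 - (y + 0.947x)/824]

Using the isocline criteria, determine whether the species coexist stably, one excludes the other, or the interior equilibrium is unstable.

stable coexistence

Compare the nullcline intercepts: K1/α12 = 760/0.769 = 988 > K2 = 824; K2/α21 = 824/0.947 = 870 > K1 = 760.
Since both inequalities hold, each species can invade when rare, so the interior equilibrium is stable.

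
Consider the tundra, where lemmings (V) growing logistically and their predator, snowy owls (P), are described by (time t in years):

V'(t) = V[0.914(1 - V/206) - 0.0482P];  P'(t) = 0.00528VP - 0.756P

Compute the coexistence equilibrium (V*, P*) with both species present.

From dP/dt = 0 with P > 0: 0.00528V* = 0.756, so V* = 143.
Substitute into dV/dt = 0: 0.914(1 - 143/206) = 0.0482P*.
The bracket is 0.305, giving P* = 0.279/0.0482 = 5.78.

V* ≈ 143, P* ≈ 5.78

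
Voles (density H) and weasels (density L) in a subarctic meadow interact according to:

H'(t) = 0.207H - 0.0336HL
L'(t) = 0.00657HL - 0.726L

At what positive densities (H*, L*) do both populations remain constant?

H* ≈ 111, L* ≈ 6.16

Set dL/dt = 0 with L > 0: 0.00657H - 0.726 = 0, so H* = 0.726/0.00657 = 111.
Set dH/dt = 0 with H > 0: 0.207 - 0.0336L = 0, so L* = 0.207/0.0336 = 6.16.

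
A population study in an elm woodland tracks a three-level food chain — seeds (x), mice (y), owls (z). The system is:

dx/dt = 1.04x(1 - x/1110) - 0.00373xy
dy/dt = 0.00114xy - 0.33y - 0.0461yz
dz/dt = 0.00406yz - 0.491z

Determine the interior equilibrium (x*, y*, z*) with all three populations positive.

From dz/dt = 0: 0.00406y* = 0.491, so y* = 121.
From dx/dt = 0: 1.04(1 - x*/1110) = 0.00373·121, giving x* = 1110·(1 - 0.434) = 629.
From dy/dt = 0: 0.00114·629 - 0.33 = 0.0461z*, so z* = 0.387/0.0461 = 8.38.

x* ≈ 629, y* ≈ 121, z* ≈ 8.38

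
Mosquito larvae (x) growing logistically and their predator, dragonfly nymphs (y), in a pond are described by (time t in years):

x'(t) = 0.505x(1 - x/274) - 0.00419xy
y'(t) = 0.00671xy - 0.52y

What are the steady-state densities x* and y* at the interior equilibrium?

x* ≈ 77.5, y* ≈ 86.4

From dy/dt = 0 with y > 0: 0.00671x* = 0.52, so x* = 77.5.
Substitute into dx/dt = 0: 0.505(1 - 77.5/274) = 0.00419y*.
The bracket is 0.717, giving y* = 0.362/0.00419 = 86.4.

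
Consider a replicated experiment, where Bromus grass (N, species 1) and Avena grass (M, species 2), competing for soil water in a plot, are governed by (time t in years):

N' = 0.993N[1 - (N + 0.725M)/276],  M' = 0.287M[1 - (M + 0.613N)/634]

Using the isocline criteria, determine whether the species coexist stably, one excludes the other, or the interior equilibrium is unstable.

species 2 excludes species 1

Compare the nullcline intercepts: K1/α12 = 276/0.725 = 381 < K2 = 634; K2/α21 = 634/0.613 = 1030 > K1 = 276.
Since the inequalities point opposite ways, species 2 can invade but species 1 cannot.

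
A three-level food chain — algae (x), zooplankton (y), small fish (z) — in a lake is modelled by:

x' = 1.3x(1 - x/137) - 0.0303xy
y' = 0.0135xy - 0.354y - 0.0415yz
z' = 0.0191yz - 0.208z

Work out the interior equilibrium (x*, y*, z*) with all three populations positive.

x* ≈ 102, y* ≈ 10.9, z* ≈ 24.7

From dz/dt = 0: 0.0191y* = 0.208, so y* = 10.9.
From dx/dt = 0: 1.3(1 - x*/137) = 0.0303·10.9, giving x* = 137·(1 - 0.254) = 102.
From dy/dt = 0: 0.0135·102 - 0.354 = 0.0415z*, so z* = 1.03/0.0415 = 24.7.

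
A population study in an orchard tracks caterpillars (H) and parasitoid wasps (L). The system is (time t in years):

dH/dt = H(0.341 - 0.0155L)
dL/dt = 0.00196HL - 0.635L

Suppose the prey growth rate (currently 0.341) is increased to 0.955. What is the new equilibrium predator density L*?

At the interior fixed point, setting dH/dt = 0 with H > 0 fixes L* = (prey growth rate)/(HL coefficient) — independent of the other coefficients.
With the change, L* = 0.955/0.0155 = 61.6; it rises from 22.

L* ≈ 61.6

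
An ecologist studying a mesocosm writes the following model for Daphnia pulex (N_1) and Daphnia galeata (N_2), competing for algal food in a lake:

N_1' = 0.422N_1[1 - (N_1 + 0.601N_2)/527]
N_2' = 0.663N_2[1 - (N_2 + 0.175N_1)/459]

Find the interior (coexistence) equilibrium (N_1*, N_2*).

Setting both brackets to zero gives the nullclines N_1 + 0.601N_2 = 527 and 0.175N_1 + N_2 = 459.
Substituting N_2 = 459 - 0.175N_1 into the first: N_1(1 - 0.601·0.175) = 527 - 0.601·459.
So N_1* = 251/0.895 = 281, and then N_2* = 459 - 0.175·281 = 410.

N_1* ≈ 281, N_2* ≈ 410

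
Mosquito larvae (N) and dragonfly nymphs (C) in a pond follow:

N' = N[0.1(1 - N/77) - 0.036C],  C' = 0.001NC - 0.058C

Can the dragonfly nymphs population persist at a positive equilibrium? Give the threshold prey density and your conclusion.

The predator equation gives dC/dt > 0 only when N > 0.058/0.001 = 58.
Without the predator, N → K = 77. Since 77 > 58, the predator can invade and persist.

Threshold N = 58; K > 58, so yes, the predator persists.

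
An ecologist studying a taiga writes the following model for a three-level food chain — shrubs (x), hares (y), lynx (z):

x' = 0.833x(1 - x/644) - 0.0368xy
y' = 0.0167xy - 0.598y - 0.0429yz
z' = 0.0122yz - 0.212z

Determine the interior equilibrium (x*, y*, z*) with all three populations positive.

From dz/dt = 0: 0.0122y* = 0.212, so y* = 17.4.
From dx/dt = 0: 0.833(1 - x*/644) = 0.0368·17.4, giving x* = 644·(1 - 0.768) = 150.
From dy/dt = 0: 0.0167·150 - 0.598 = 0.0429z*, so z* = 1.9/0.0429 = 44.3.

x* ≈ 150, y* ≈ 17.4, z* ≈ 44.3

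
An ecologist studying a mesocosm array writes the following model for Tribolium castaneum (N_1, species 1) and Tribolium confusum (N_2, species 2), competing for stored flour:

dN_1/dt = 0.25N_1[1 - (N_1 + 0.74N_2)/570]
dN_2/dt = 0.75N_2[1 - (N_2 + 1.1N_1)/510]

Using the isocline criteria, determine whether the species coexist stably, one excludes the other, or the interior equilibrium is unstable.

Compare the nullcline intercepts: K1/α12 = 570/0.74 = 770 > K2 = 510; K2/α21 = 510/1.1 = 464 < K1 = 570.
Since the inequalities point opposite ways, species 1 can invade but species 2 cannot.

species 1 excludes species 2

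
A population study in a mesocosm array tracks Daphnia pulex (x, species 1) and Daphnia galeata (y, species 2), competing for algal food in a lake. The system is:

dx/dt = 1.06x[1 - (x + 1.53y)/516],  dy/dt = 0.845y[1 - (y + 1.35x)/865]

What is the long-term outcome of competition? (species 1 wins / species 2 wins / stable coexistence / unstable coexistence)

species 2 excludes species 1

Compare the nullcline intercepts: K1/α12 = 516/1.53 = 337 < K2 = 865; K2/α21 = 865/1.35 = 641 > K1 = 516.
Since the inequalities point opposite ways, species 2 can invade but species 1 cannot.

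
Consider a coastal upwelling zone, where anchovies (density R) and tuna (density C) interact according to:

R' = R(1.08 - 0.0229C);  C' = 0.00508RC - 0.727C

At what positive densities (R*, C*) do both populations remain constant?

R* ≈ 143, C* ≈ 47.2

Set dC/dt = 0 with C > 0: 0.00508R - 0.727 = 0, so R* = 0.727/0.00508 = 143.
Set dR/dt = 0 with R > 0: 1.08 - 0.0229C = 0, so C* = 1.08/0.0229 = 47.2.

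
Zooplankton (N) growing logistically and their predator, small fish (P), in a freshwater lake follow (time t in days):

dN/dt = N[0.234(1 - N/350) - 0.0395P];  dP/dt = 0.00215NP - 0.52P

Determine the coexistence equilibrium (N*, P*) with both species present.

N* ≈ 242, P* ≈ 1.83

From dP/dt = 0 with P > 0: 0.00215N* = 0.52, so N* = 242.
Substitute into dN/dt = 0: 0.234(1 - 242/350) = 0.0395P*.
The bracket is 0.309, giving P* = 0.0723/0.0395 = 1.83.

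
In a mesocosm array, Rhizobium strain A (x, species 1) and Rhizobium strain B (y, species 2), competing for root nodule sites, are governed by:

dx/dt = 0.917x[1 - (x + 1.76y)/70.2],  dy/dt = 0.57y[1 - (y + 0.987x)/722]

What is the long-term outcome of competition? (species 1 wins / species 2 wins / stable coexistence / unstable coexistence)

species 2 excludes species 1

Compare the nullcline intercepts: K1/α12 = 70.2/1.76 = 39.9 < K2 = 722; K2/α21 = 722/0.987 = 732 > K1 = 70.2.
Since the inequalities point opposite ways, species 2 can invade but species 1 cannot.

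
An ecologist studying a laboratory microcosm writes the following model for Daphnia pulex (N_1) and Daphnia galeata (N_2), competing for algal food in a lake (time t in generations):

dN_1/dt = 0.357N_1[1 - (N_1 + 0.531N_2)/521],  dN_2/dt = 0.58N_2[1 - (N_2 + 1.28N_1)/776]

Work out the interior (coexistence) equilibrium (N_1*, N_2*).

N_1* ≈ 340, N_2* ≈ 341

Setting both brackets to zero gives the nullclines N_1 + 0.531N_2 = 521 and 1.28N_1 + N_2 = 776.
Substituting N_2 = 776 - 1.28N_1 into the first: N_1(1 - 0.531·1.28) = 521 - 0.531·776.
So N_1* = 109/0.32 = 340, and then N_2* = 776 - 1.28·340 = 341.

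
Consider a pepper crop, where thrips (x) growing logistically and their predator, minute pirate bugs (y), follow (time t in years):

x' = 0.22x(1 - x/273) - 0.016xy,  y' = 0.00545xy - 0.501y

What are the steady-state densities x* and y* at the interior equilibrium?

x* ≈ 91.9, y* ≈ 9.12

From dy/dt = 0 with y > 0: 0.00545x* = 0.501, so x* = 91.9.
Substitute into dx/dt = 0: 0.22(1 - 91.9/273) = 0.016y*.
The bracket is 0.663, giving y* = 0.146/0.016 = 9.12.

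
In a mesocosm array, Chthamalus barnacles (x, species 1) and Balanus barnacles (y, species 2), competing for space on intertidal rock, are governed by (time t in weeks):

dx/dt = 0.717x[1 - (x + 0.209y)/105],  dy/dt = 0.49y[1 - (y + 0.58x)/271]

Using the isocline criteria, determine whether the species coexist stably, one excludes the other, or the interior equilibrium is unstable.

Compare the nullcline intercepts: K1/α12 = 105/0.209 = 502 > K2 = 271; K2/α21 = 271/0.58 = 467 > K1 = 105.
Since both inequalities hold, each species can invade when rare, so the interior equilibrium is stable.

stable coexistence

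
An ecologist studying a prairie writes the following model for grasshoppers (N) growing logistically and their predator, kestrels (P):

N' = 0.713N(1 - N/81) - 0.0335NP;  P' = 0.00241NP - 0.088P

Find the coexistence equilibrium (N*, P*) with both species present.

N* ≈ 36.5, P* ≈ 11.7

From dP/dt = 0 with P > 0: 0.00241N* = 0.088, so N* = 36.5.
Substitute into dN/dt = 0: 0.713(1 - 36.5/81) = 0.0335P*.
The bracket is 0.549, giving P* = 0.392/0.0335 = 11.7.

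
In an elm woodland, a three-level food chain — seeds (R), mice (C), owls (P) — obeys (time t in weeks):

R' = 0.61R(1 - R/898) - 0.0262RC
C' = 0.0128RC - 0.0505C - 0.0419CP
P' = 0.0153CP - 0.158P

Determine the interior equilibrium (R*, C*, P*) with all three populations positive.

R* ≈ 500, C* ≈ 10.3, P* ≈ 151

From dP/dt = 0: 0.0153C* = 0.158, so C* = 10.3.
From dR/dt = 0: 0.61(1 - R*/898) = 0.0262·10.3, giving R* = 898·(1 - 0.444) = 500.
From dC/dt = 0: 0.0128·500 - 0.0505 = 0.0419P*, so P* = 6.35/0.0419 = 151.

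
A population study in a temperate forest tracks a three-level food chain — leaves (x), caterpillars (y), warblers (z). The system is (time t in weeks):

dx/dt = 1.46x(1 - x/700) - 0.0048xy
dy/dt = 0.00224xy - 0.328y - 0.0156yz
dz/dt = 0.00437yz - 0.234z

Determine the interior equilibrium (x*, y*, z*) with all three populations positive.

x* ≈ 577, y* ≈ 53.5, z* ≈ 61.8

From dz/dt = 0: 0.00437y* = 0.234, so y* = 53.5.
From dx/dt = 0: 1.46(1 - x*/700) = 0.0048·53.5, giving x* = 700·(1 - 0.176) = 577.
From dy/dt = 0: 0.00224·577 - 0.328 = 0.0156z*, so z* = 0.964/0.0156 = 61.8.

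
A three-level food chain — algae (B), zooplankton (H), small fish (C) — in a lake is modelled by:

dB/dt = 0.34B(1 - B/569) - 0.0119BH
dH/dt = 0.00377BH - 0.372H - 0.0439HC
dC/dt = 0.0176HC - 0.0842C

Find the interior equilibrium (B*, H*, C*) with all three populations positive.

B* ≈ 474, H* ≈ 4.78, C* ≈ 32.2

From dC/dt = 0: 0.0176H* = 0.0842, so H* = 4.78.
From dB/dt = 0: 0.34(1 - B*/569) = 0.0119·4.78, giving B* = 569·(1 - 0.167) = 474.
From dH/dt = 0: 0.00377·474 - 0.372 = 0.0439C*, so C* = 1.41/0.0439 = 32.2.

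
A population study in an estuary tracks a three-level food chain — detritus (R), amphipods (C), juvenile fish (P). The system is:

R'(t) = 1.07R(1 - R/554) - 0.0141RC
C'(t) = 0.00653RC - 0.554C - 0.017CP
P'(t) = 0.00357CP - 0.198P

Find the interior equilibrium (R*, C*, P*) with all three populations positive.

R* ≈ 149, C* ≈ 55.5, P* ≈ 24.7

From dP/dt = 0: 0.00357C* = 0.198, so C* = 55.5.
From dR/dt = 0: 1.07(1 - R*/554) = 0.0141·55.5, giving R* = 554·(1 - 0.731) = 149.
From dC/dt = 0: 0.00653·149 - 0.554 = 0.017P*, so P* = 0.42/0.017 = 24.7.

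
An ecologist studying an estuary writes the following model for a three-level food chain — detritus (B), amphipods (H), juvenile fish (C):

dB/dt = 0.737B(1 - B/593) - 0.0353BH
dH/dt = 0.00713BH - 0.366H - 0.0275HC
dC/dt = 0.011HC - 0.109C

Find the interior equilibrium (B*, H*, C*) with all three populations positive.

B* ≈ 312, H* ≈ 9.91, C* ≈ 67.5

From dC/dt = 0: 0.011H* = 0.109, so H* = 9.91.
From dB/dt = 0: 0.737(1 - B*/593) = 0.0353·9.91, giving B* = 593·(1 - 0.475) = 312.
From dH/dt = 0: 0.00713·312 - 0.366 = 0.0275C*, so C* = 1.86/0.0275 = 67.5.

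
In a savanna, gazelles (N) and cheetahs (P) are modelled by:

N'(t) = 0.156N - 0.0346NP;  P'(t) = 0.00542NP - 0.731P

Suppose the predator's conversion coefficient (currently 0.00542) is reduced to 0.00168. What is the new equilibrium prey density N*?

N* ≈ 435

At the interior fixed point, setting dP/dt = 0 with P > 0 fixes N* = (predator death rate)/(NP coefficient) — independent of the other coefficients.
With the change, N* = 0.731/0.00168 = 435; it rises from 135.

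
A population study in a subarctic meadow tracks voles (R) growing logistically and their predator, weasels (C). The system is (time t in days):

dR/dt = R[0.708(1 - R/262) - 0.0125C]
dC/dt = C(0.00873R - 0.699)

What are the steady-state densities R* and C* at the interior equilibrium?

R* ≈ 80.1, C* ≈ 39.3

From dC/dt = 0 with C > 0: 0.00873R* = 0.699, so R* = 80.1.
Substitute into dR/dt = 0: 0.708(1 - 80.1/262) = 0.0125C*.
The bracket is 0.694, giving C* = 0.492/0.0125 = 39.3.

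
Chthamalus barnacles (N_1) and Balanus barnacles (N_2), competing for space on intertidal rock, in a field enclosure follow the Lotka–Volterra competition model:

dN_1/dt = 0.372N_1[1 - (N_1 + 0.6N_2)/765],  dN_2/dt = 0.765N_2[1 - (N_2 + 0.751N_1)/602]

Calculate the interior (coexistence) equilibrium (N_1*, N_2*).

N_1* ≈ 735, N_2* ≈ 50

Setting both brackets to zero gives the nullclines N_1 + 0.6N_2 = 765 and 0.751N_1 + N_2 = 602.
Substituting N_2 = 602 - 0.751N_1 into the first: N_1(1 - 0.6·0.751) = 765 - 0.6·602.
So N_1* = 404/0.549 = 735, and then N_2* = 602 - 0.751·735 = 50.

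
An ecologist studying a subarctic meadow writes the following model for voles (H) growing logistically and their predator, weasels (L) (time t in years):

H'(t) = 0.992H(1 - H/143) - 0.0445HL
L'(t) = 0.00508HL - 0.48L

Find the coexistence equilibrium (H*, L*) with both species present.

From dL/dt = 0 with L > 0: 0.00508H* = 0.48, so H* = 94.5.
Substitute into dH/dt = 0: 0.992(1 - 94.5/143) = 0.0445L*.
The bracket is 0.339, giving L* = 0.337/0.0445 = 7.56.

H* ≈ 94.5, L* ≈ 7.56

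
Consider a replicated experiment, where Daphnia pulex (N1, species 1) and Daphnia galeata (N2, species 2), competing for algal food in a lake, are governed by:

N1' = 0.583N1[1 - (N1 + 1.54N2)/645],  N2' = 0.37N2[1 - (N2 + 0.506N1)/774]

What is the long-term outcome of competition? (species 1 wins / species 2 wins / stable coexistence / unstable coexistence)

Compare the nullcline intercepts: K1/α12 = 645/1.54 = 419 < K2 = 774; K2/α21 = 774/0.506 = 1530 > K1 = 645.
Since the inequalities point opposite ways, species 2 can invade but species 1 cannot.

species 2 excludes species 1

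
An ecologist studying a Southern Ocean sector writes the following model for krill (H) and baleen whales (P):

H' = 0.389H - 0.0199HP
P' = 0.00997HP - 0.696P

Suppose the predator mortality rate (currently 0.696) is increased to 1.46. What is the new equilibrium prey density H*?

At the interior fixed point, setting dP/dt = 0 with P > 0 fixes H* = (predator death rate)/(HP coefficient) — independent of the other coefficients.
With the change, H* = 1.46/0.00997 = 146; it rises from 69.8.

H* ≈ 146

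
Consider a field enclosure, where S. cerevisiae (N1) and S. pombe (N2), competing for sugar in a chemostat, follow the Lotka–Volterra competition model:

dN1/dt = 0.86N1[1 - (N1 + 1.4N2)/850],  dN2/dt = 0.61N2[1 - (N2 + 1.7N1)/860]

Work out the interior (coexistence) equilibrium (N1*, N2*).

N1* ≈ 257, N2* ≈ 424

Setting both brackets to zero gives the nullclines N1 + 1.4N2 = 850 and 1.7N1 + N2 = 860.
Substituting N2 = 860 - 1.7N1 into the first: N1(1 - 1.4·1.7) = 850 - 1.4·860.
So N1* = -354/-1.38 = 257, and then N2* = 860 - 1.7·257 = 424.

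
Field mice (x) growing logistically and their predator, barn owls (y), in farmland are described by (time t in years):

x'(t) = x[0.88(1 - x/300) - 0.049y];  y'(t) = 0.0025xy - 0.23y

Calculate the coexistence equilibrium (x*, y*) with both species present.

From dy/dt = 0 with y > 0: 0.0025x* = 0.23, so x* = 92.
Substitute into dx/dt = 0: 0.88(1 - 92/300) = 0.049y*.
The bracket is 0.693, giving y* = 0.61/0.049 = 12.5.

x* ≈ 92, y* ≈ 12.5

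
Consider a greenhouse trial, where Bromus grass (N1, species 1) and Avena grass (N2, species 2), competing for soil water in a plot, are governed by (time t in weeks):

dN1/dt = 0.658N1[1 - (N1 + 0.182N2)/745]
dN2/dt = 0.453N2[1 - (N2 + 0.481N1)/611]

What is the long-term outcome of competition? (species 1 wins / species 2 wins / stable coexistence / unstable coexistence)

stable coexistence

Compare the nullcline intercepts: K1/α12 = 745/0.182 = 4090 > K2 = 611; K2/α21 = 611/0.481 = 1270 > K1 = 745.
Since both inequalities hold, each species can invade when rare, so the interior equilibrium is stable.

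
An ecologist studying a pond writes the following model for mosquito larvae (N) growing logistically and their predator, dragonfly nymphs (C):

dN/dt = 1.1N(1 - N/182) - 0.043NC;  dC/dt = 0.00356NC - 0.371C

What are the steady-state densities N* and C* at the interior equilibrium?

From dC/dt = 0 with C > 0: 0.00356N* = 0.371, so N* = 104.
Substitute into dN/dt = 0: 1.1(1 - 104/182) = 0.043C*.
The bracket is 0.427, giving C* = 0.47/0.043 = 10.9.

N* ≈ 104, C* ≈ 10.9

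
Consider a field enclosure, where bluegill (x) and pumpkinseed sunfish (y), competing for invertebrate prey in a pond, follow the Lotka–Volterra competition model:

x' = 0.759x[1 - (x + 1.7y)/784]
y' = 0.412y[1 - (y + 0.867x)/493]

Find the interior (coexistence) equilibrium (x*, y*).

x* ≈ 114, y* ≈ 394

Setting both brackets to zero gives the nullclines x + 1.7y = 784 and 0.867x + y = 493.
Substituting y = 493 - 0.867x into the first: x(1 - 1.7·0.867) = 784 - 1.7·493.
So x* = -54.1/-0.474 = 114, and then y* = 493 - 0.867·114 = 394.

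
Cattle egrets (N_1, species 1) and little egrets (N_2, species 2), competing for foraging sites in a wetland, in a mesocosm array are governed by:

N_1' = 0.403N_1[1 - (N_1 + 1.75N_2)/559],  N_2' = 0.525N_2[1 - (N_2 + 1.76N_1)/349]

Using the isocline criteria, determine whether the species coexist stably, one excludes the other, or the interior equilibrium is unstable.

unstable coexistence (outcome depends on initial conditions)

Compare the nullcline intercepts: K1/α12 = 559/1.75 = 319 < K2 = 349; K2/α21 = 349/1.76 = 198 < K1 = 559.
Since both are reversed, neither can invade when rare; the interior point is a saddle.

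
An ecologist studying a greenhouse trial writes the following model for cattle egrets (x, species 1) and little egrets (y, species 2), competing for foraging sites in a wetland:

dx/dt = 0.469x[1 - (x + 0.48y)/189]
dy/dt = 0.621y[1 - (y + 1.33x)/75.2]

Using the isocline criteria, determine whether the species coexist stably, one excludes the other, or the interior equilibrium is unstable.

Compare the nullcline intercepts: K1/α12 = 189/0.48 = 394 > K2 = 75.2; K2/α21 = 75.2/1.33 = 56.5 < K1 = 189.
Since the inequalities point opposite ways, species 1 can invade but species 2 cannot.

species 1 excludes species 2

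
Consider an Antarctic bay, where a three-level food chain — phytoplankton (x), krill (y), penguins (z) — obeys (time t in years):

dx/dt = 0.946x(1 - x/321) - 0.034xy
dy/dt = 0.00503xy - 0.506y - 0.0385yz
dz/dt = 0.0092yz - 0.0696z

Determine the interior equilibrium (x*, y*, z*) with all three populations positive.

From dz/dt = 0: 0.0092y* = 0.0696, so y* = 7.57.
From dx/dt = 0: 0.946(1 - x*/321) = 0.034·7.57, giving x* = 321·(1 - 0.272) = 234.
From dy/dt = 0: 0.00503·234 - 0.506 = 0.0385z*, so z* = 0.67/0.0385 = 17.4.

x* ≈ 234, y* ≈ 7.57, z* ≈ 17.4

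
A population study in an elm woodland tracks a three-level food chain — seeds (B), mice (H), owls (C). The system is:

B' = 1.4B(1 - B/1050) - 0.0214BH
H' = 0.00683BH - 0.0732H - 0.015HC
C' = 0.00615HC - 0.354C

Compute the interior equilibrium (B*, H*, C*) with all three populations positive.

B* ≈ 126, H* ≈ 57.6, C* ≈ 52.6

From dC/dt = 0: 0.00615H* = 0.354, so H* = 57.6.
From dB/dt = 0: 1.4(1 - B*/1050) = 0.0214·57.6, giving B* = 1050·(1 - 0.88) = 126.
From dH/dt = 0: 0.00683·126 - 0.0732 = 0.015C*, so C* = 0.788/0.015 = 52.6.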